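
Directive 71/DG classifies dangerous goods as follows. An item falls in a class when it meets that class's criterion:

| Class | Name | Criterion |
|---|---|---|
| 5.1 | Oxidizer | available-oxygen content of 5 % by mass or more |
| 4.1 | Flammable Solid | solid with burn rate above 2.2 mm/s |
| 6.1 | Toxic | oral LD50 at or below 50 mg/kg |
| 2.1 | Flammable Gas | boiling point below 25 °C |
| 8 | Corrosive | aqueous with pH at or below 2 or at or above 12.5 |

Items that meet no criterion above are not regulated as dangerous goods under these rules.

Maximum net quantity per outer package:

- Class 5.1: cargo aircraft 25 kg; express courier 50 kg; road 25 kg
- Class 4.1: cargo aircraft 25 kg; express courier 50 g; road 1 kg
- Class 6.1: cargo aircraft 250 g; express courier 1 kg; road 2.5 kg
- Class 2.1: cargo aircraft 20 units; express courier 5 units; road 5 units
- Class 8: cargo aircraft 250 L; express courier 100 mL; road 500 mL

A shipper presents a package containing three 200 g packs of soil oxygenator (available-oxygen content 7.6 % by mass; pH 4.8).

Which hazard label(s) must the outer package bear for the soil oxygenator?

Available-oxygen content 7.6 % by mass meets the Class 5.1 criterion (Oxidizer), so the soil oxygenator is Class 5.1.
Only the Class 5.1 label is required.

Class 5.1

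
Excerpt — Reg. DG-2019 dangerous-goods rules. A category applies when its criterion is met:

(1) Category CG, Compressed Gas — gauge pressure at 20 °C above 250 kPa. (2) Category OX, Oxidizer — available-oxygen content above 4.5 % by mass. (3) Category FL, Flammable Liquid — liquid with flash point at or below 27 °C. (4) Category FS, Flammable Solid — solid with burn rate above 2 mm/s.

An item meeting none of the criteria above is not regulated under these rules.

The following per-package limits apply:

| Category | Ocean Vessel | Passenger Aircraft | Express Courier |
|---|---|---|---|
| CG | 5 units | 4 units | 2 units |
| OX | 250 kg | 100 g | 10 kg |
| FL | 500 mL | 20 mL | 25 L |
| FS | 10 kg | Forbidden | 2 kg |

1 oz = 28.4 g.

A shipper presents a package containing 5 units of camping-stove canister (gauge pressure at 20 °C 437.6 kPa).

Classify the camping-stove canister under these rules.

Category CG

With gauge pressure at 20 °C 437.6 kPa (> 250 kPa), the camping-stove canister falls in Category CG.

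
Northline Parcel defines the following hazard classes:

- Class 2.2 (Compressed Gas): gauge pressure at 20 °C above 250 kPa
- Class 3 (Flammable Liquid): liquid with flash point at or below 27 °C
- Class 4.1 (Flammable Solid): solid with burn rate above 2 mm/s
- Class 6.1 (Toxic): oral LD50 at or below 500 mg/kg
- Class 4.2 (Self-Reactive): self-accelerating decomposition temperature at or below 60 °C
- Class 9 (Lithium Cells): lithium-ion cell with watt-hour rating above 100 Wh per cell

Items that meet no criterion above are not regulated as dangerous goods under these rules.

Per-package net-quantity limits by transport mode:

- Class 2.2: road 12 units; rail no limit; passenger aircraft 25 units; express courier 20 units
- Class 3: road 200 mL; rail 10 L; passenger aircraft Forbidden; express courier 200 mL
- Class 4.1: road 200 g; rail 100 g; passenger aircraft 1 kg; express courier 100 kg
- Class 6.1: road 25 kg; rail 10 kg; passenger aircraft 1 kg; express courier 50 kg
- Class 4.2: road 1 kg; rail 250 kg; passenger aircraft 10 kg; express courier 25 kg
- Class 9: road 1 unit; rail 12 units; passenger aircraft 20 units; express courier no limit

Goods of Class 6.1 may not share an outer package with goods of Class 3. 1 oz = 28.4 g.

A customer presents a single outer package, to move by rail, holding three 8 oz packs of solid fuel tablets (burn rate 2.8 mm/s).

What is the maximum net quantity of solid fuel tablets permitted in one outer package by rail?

100 g

The solid fuel tablets have burn rate 2.8 mm/s, which is > 2 mm/s, so they are Class 4.1 (Flammable Solid).
The rail limit for Class 4.1 is 100 g.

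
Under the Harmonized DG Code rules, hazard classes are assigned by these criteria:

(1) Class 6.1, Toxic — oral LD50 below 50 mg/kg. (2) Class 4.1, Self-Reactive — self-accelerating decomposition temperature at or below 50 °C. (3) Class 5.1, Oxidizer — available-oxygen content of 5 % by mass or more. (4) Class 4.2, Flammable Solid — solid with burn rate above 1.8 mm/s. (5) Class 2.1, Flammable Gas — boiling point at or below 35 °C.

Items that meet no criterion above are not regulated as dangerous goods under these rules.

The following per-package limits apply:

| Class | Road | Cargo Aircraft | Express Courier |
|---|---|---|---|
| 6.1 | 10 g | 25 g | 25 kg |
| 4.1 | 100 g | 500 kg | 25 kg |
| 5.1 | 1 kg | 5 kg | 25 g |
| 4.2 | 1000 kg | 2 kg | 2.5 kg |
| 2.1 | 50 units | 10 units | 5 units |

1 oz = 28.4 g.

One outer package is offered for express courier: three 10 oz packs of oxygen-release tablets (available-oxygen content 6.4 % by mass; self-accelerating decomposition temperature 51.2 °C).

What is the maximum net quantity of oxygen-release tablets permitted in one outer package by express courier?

25 g

With available-oxygen content 6.4 % by mass (≥ 5 % by mass), the oxygen-release tablets fall in Class 5.1.
The express courier limit for Class 5.1 is 25 g.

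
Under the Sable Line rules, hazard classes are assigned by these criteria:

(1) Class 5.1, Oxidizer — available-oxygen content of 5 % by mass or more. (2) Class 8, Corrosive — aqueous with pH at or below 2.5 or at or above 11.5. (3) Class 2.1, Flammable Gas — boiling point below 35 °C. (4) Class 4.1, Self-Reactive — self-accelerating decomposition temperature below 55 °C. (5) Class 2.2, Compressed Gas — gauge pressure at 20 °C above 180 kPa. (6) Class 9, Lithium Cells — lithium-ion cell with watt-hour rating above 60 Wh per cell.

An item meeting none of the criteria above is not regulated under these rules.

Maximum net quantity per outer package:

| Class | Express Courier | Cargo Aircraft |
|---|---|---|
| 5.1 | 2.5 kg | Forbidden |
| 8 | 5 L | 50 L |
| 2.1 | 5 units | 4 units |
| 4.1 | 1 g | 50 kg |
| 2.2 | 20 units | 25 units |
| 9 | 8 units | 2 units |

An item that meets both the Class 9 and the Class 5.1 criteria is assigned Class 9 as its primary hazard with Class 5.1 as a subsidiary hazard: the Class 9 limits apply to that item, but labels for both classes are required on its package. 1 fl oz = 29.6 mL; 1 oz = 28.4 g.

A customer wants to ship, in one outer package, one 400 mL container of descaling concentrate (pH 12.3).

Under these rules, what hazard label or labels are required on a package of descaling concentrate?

Class 8

Descaling concentrate: pH 12.3 ≥ 11.5 → Class 8 (Corrosive).
Only the Class 8 label is required.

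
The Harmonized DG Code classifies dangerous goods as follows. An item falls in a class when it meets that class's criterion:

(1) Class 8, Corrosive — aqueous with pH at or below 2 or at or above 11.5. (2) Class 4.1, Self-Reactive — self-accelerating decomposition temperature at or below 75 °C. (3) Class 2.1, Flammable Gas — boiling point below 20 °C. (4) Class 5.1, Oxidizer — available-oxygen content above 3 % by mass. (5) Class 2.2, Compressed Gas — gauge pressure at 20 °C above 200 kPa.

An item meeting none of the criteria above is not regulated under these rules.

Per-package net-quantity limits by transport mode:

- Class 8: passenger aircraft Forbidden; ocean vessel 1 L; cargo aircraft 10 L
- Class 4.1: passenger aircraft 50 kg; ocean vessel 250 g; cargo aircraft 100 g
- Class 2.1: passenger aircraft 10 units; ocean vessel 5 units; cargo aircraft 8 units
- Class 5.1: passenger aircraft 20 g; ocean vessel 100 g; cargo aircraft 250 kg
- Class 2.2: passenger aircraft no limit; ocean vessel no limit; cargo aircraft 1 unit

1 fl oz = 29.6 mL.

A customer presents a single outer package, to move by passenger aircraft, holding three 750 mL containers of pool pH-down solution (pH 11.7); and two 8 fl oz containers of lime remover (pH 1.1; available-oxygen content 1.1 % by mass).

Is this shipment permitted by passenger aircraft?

No

pH 11.7 meets the Class 8 criterion (Corrosive), so the pool pH-down solution is Class 8.
Lime remover: pH 1.1 ≤ 2 → Class 8 (Corrosive).
Total Class 8: (three 750 mL containers = 2.25 L) + (two 8 fl oz containers = 473.6 mL) = 2723.6 mL.
By passenger aircraft, Class 8 is Forbidden regardless of quantity.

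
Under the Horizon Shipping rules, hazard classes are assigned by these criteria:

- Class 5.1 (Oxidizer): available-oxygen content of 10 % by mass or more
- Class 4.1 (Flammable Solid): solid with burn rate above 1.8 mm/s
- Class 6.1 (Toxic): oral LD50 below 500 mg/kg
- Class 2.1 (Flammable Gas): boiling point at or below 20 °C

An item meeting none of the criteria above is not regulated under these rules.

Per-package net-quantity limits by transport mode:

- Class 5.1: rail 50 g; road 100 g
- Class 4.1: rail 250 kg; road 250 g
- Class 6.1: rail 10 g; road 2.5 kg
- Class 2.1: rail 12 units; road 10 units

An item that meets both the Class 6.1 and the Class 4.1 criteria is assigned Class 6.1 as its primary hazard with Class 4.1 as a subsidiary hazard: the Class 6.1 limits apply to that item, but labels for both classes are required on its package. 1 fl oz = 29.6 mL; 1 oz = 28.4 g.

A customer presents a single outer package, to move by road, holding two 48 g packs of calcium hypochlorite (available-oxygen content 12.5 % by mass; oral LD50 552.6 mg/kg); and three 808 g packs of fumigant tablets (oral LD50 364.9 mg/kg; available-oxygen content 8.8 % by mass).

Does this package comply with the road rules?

Yes

Calcium hypochlorite: available-oxygen content 12.5 % by mass ≥ 10 % by mass → Class 5.1 (Oxidizer).
Fumigant tablets: oral LD50 364.9 mg/kg < 500 mg/kg → Class 6.1 (Toxic).
Class 5.1 quantity: two 48 g packs = 96 g.
That is within the Class 5.1 road limit of 100 g.
Class 6.1 quantity: three 808 g packs = 2.424 kg.
2.424 kg ≤ 2.5 kg (road limit, Class 6.1) — within limit.
Every hazard class is within its road limit and no segregation rule is violated.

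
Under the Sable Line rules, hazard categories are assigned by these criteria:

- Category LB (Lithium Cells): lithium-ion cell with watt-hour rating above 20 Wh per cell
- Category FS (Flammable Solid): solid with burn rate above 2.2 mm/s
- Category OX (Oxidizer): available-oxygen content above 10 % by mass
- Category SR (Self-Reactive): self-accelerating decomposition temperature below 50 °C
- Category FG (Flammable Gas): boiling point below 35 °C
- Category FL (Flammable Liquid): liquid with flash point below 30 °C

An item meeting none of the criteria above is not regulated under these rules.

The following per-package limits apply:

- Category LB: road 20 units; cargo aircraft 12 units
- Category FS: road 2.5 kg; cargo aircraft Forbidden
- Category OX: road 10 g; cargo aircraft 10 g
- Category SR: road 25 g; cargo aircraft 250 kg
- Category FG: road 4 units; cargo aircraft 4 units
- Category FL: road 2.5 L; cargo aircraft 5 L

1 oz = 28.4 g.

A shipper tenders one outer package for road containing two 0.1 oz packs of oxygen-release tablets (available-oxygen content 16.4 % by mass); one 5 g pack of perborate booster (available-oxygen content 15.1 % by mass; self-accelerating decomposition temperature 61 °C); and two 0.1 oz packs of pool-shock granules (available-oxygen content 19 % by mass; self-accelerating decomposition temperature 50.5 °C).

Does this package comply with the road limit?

No

Available-oxygen content 16.4 % by mass meets the Category OX criterion (Oxidizer), so the oxygen-release tablets are Category OX.
Available-oxygen content 15.1 % by mass meets the Category OX criterion (Oxidizer), so the perborate booster is Category OX.
Available-oxygen content 19 % by mass meets the Category OX criterion (Oxidizer), so the pool-shock granules are Category OX.
Total Category OX: (two 0.1 oz packs = 5.68 g) + 5 g + (two 0.1 oz packs = 5.68 g) = 16.36 g.
16.36 g > 10 g (road limit, Category OX) — over the limit.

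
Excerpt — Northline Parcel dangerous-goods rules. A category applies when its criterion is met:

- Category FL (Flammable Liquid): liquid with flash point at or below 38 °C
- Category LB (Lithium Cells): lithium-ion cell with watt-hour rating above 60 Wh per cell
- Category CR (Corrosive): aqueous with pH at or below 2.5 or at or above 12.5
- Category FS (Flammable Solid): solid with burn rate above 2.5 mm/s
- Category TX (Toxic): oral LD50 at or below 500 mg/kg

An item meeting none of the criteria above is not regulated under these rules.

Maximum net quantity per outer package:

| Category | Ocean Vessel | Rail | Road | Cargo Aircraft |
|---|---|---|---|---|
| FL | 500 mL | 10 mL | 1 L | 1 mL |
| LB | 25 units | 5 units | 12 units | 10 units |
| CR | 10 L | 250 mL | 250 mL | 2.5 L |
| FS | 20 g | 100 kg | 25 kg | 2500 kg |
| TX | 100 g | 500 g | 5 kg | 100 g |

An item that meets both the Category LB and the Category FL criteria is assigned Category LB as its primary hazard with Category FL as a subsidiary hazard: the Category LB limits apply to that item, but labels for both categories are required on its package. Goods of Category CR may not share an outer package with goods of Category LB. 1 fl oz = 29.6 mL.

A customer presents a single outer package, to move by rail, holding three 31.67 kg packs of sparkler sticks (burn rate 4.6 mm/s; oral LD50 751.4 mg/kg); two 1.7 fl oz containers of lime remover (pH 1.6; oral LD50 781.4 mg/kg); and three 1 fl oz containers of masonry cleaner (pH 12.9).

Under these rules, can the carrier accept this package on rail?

Yes

Sparkler sticks: burn rate 4.6 mm/s > 2.5 mm/s → Category FS (Flammable Solid).
Lime remover: pH 1.6 ≤ 2.5 → Category CR (Corrosive).
With pH 12.9 (≥ 12.5), the masonry cleaner falls in Category CR.
Category CR net quantity: (two 1.7 fl oz containers = 100.64 mL) + (three 1 fl oz containers = 88.8 mL) = 189.44 mL.
189.44 mL is within the rail limit of 250 mL for Category CR.
Category FS quantity: three 31.67 kg packs = 95.01 kg.
95.01 kg ≤ 100 kg (rail limit, Category FS) — within limit.
The segregation rule (Category CR with Category LB) does not apply to Category CR with Category FS.
Every hazard category is within its rail limit and no segregation rule is violated.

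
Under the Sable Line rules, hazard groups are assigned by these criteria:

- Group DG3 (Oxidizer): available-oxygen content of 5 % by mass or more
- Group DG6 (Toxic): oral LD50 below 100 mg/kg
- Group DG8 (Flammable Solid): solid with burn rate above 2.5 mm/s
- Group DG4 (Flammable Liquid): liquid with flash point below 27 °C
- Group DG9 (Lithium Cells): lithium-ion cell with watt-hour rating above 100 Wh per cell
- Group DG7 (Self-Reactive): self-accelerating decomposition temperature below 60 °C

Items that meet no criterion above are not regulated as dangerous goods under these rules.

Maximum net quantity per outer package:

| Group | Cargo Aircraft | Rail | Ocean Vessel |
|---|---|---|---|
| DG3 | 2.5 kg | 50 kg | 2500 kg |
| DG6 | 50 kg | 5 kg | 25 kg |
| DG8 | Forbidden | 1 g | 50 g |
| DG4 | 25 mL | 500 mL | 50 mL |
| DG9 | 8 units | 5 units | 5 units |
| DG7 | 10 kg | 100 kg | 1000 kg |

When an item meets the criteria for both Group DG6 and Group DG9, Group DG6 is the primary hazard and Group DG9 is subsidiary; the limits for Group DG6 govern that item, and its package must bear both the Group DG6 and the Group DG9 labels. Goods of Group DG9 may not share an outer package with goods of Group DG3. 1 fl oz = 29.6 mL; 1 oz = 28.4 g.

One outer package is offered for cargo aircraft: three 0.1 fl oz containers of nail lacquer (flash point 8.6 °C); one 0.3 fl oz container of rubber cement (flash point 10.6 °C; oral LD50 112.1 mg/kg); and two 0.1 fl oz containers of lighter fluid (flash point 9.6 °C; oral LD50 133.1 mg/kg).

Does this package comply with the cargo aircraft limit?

With flash point 8.6 °C (< 27 °C), the nail lacquer falls in Group DG4.
Rubber cement: flash point 10.6 °C < 27 °C → Group DG4 (Flammable Liquid).
With flash point 9.6 °C (< 27 °C), the lighter fluid falls in Group DG4.
Total Group DG4: (three 0.1 fl oz containers = 8.88 mL) + (one 0.3 fl oz container = 8.88 mL) + (two 0.1 fl oz containers = 5.92 mL) = 23.68 mL.
23.68 mL is within the cargo aircraft limit of 25 mL for Group DG4.

Yes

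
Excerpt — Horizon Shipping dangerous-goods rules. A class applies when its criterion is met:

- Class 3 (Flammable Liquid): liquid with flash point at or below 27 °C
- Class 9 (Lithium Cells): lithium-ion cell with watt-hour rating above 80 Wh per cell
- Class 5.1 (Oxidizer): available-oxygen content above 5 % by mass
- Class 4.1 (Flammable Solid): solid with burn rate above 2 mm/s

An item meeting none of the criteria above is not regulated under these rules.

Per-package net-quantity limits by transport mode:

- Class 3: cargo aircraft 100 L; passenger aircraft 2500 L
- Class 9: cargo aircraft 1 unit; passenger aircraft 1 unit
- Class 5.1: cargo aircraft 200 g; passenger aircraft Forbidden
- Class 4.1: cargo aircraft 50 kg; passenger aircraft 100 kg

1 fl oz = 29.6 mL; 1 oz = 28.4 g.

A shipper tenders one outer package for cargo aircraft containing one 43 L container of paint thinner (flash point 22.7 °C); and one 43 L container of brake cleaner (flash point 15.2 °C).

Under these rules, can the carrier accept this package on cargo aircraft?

Yes

The paint thinner has flash point 22.7 °C, which is ≤ 27 °C, so it is Class 3 (Flammable Liquid).
Brake cleaner: flash point 15.2 °C ≤ 27 °C → Class 3 (Flammable Liquid).
Total Class 3: 43 L + 43 L = 86 L.
That is within the Class 3 cargo aircraft limit of 100 L.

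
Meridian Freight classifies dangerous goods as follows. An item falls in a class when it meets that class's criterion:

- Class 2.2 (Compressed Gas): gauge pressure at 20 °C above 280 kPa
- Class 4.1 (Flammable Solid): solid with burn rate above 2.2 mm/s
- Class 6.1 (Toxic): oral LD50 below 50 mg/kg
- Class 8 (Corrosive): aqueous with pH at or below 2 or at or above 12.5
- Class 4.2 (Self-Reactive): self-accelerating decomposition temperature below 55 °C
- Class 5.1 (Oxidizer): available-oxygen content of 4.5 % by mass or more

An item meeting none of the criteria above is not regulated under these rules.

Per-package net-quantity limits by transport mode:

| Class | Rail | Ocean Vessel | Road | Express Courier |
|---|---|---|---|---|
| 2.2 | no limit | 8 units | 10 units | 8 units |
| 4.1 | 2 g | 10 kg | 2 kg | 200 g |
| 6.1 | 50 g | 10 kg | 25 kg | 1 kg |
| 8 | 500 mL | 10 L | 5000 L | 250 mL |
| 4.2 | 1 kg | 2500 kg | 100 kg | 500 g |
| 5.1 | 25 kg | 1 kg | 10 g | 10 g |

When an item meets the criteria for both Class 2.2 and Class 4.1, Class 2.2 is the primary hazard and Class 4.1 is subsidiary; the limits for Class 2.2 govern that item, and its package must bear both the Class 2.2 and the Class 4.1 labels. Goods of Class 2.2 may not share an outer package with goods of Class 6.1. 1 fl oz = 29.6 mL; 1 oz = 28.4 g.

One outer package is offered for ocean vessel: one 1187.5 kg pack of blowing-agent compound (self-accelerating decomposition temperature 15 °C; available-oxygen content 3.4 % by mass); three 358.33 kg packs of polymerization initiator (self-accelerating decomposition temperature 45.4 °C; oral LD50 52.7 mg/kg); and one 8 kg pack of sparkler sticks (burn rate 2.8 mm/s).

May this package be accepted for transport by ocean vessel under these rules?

The blowing-agent compound has self-accelerating decomposition temperature 15 °C, which is < 55 °C, so it is Class 4.2 (Self-Reactive).
The polymerization initiator has self-accelerating decomposition temperature 45.4 °C, which is < 55 °C, so it is Class 4.2 (Self-Reactive).
With burn rate 2.8 mm/s (> 2.2 mm/s), the sparkler sticks fall in Class 4.1.
Class 4.2 net quantity: 1187.5 kg + (three 358.33 kg packs = 1074.99 kg) = 2262.49 kg.
That is within the Class 4.2 ocean vessel limit of 2500 kg.
Class 4.1 quantity: 8 kg.
That is within the Class 4.1 ocean vessel limit of 10 kg.
The segregation rule (Class 2.2 with Class 6.1) does not apply to Class 4.2 with Class 4.1.
Every hazard class is within its ocean vessel limit and no segregation rule is violated.

Yes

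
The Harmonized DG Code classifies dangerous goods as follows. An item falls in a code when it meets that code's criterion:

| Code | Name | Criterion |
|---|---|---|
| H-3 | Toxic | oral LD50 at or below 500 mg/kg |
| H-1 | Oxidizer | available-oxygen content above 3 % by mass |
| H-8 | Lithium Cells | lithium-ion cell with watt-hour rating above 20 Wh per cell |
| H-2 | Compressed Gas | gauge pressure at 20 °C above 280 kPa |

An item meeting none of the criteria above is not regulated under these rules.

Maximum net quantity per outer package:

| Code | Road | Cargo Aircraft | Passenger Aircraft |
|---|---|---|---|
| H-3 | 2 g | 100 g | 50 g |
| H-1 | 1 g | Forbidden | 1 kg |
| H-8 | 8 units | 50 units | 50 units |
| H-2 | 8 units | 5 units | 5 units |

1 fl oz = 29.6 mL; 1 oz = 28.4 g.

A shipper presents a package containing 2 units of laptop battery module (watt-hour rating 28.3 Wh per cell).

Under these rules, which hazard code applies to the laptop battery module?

Laptop battery module: watt-hour rating 28.3 Wh per cell > 20 Wh per cell → Code H-8 (Lithium Cells).

Code H-8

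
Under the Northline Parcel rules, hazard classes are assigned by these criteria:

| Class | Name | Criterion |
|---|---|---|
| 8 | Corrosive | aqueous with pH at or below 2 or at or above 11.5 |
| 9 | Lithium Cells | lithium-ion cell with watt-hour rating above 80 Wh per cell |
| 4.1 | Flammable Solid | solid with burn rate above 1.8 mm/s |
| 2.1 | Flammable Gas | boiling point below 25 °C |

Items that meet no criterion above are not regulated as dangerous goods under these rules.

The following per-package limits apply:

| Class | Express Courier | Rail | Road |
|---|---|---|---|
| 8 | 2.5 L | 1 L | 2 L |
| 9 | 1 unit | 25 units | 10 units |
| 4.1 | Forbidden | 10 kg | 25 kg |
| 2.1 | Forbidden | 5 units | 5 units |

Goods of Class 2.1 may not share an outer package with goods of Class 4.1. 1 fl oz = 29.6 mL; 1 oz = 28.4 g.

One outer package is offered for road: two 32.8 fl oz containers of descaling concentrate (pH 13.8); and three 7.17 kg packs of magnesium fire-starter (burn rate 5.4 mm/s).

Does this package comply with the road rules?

With pH 13.8 (≥ 11.5), the descaling concentrate falls in Class 8.
Burn rate 5.4 mm/s meets the Class 4.1 criterion (Flammable Solid), so the magnesium fire-starter is Class 4.1.
Class 8 quantity: two 32.8 fl oz containers = 1941.76 mL.
1941.76 mL ≤ 2 L (road limit, Class 8) — within limit.
Class 4.1 quantity: three 7.17 kg packs = 21.51 kg.
That is within the Class 4.1 road limit of 25 kg.
The segregation rule (Class 2.1 with Class 4.1) does not apply to Class 8 with Class 4.1.
Every hazard class is within its road limit and no segregation rule is violated.

Yes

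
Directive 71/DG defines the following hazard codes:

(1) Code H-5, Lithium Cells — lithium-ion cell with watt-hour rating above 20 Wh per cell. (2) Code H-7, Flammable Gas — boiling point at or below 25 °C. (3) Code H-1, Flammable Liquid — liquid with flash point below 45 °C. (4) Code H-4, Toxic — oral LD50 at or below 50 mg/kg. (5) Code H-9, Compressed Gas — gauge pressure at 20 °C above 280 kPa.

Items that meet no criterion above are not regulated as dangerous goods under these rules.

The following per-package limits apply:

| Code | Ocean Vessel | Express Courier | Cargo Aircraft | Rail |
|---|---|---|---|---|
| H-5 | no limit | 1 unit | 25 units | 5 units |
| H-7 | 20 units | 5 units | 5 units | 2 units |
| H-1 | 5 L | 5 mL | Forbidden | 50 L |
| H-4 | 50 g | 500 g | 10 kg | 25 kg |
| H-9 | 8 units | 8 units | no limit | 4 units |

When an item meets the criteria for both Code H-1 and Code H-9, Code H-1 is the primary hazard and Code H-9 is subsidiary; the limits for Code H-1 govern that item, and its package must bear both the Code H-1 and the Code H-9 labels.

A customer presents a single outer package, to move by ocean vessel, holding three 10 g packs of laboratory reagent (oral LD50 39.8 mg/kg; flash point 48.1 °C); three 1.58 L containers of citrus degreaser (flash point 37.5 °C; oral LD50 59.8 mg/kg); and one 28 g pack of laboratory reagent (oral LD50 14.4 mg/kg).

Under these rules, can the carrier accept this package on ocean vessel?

No

With oral LD50 39.8 mg/kg (≤ 50 mg/kg), the laboratory reagent falls in Code H-4.
Citrus degreaser: flash point 37.5 °C < 45 °C → Code H-1 (Flammable Liquid).
With oral LD50 14.4 mg/kg (≤ 50 mg/kg), the laboratory reagent falls in Code H-4.
Code H-1 quantity: three 1.58 L containers = 4.74 L.
4.74 L ≤ 5 L (ocean vessel limit, Code H-1) — within limit.
Code H-4 net quantity: (three 10 g packs = 30 g) + 28 g = 58 g.
That exceeds the Code H-4 ocean vessel limit of 50 g.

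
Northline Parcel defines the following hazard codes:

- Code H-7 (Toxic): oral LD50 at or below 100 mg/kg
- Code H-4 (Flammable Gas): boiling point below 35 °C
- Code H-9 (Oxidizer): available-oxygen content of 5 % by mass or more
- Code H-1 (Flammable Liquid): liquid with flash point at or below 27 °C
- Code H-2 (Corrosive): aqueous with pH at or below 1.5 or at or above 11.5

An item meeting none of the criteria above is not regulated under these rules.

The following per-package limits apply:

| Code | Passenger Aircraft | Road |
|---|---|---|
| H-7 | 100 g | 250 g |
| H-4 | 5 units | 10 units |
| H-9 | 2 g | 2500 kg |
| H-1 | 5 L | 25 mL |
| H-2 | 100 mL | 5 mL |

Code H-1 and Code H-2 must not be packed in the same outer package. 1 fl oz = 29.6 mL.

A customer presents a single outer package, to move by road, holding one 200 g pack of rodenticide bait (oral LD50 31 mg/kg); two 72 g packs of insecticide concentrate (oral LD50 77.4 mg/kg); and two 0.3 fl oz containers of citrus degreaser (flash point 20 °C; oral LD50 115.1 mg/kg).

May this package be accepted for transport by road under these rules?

No

Rodenticide bait: oral LD50 31 mg/kg ≤ 100 mg/kg → Code H-7 (Toxic).
Insecticide concentrate: oral LD50 77.4 mg/kg ≤ 100 mg/kg → Code H-7 (Toxic).
Flash point 20 °C meets the Code H-1 criterion (Flammable Liquid), so the citrus degreaser is Code H-1.
Code H-7 net quantity: 200 g + (two 72 g packs = 144 g) = 344 g.
That exceeds the Code H-7 road limit of 250 g.
Code H-1 quantity: two 0.3 fl oz containers = 17.76 mL.
17.76 mL ≤ 25 mL (road limit, Code H-1) — within limit.
The segregation rule (Code H-1 with Code H-2) does not apply to Code H-7 with Code H-1.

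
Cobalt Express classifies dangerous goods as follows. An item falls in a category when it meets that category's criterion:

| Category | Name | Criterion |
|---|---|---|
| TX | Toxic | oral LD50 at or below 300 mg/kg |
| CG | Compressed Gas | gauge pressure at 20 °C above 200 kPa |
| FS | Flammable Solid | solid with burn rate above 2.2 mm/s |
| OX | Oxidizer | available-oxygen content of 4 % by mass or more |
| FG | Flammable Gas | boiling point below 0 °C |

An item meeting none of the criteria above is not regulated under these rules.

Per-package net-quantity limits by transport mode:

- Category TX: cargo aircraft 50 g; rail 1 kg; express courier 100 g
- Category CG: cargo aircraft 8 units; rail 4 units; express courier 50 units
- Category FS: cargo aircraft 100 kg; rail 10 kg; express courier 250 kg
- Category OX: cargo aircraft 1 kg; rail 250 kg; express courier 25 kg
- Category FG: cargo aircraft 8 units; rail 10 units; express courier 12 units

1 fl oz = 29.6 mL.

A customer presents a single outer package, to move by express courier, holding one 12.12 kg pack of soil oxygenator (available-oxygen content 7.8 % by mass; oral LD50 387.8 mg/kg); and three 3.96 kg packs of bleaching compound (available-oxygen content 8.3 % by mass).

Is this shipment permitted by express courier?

Available-oxygen content 7.8 % by mass meets the Category OX criterion (Oxidizer), so the soil oxygenator is Category OX.
The bleaching compound has available-oxygen content 8.3 % by mass, which is ≥ 4 % by mass, so it is Category OX (Oxidizer).
Total Category OX: 12.12 kg + (three 3.96 kg packs = 11.88 kg) = 24 kg.
That is within the Category OX express courier limit of 25 kg.

Yes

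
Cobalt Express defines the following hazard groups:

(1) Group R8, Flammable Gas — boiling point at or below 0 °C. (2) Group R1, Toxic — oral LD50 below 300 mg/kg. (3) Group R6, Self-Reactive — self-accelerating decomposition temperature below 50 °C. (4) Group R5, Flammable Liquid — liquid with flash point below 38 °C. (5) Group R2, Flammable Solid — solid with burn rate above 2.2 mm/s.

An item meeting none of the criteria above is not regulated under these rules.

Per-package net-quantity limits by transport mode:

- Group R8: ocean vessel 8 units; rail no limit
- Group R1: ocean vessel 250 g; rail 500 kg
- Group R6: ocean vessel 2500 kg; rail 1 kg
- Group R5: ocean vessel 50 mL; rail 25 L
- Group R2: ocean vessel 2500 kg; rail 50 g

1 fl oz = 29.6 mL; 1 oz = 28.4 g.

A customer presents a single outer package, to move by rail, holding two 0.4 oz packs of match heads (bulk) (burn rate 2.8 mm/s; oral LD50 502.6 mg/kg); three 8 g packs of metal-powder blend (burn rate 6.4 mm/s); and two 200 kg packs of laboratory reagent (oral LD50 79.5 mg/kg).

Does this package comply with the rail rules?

Yes

Burn rate 2.8 mm/s meets the Group R2 criterion (Flammable Solid), so the match heads (bulk) are Group R2.
Metal-powder blend: burn rate 6.4 mm/s > 2.2 mm/s → Group R2 (Flammable Solid).
Oral LD50 79.5 mg/kg meets the Group R1 criterion (Toxic), so the laboratory reagent is Group R1.
Group R1 quantity: two 200 kg packs = 400 kg.
400 kg ≤ 500 kg (rail limit, Group R1) — within limit.
Group R2 net quantity: (two 0.4 oz packs = 22.72 g) + (three 8 g packs = 24 g) = 46.72 g.
46.72 g is within the rail limit of 50 g for Group R2.
Every hazard group is within its rail limit and no segregation rule is violated.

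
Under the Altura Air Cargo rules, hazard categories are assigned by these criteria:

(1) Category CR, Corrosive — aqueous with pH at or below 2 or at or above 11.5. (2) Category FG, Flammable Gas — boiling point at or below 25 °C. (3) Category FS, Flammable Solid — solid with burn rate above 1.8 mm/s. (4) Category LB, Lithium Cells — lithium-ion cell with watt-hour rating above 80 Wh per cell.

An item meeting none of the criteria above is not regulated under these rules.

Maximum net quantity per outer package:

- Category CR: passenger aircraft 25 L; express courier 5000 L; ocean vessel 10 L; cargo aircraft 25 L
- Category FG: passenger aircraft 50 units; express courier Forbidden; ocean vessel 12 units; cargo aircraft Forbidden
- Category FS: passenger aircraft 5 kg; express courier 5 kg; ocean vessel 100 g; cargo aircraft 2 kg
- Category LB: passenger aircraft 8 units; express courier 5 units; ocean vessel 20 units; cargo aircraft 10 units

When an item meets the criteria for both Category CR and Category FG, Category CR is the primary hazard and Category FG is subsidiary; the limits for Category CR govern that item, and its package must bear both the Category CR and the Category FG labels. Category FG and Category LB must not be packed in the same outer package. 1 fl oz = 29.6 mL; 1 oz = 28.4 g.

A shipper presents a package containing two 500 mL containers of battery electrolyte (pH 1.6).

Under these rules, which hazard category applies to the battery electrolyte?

Category CR

pH 1.6 meets the Category CR criterion (Corrosive), so the battery electrolyte is Category CR.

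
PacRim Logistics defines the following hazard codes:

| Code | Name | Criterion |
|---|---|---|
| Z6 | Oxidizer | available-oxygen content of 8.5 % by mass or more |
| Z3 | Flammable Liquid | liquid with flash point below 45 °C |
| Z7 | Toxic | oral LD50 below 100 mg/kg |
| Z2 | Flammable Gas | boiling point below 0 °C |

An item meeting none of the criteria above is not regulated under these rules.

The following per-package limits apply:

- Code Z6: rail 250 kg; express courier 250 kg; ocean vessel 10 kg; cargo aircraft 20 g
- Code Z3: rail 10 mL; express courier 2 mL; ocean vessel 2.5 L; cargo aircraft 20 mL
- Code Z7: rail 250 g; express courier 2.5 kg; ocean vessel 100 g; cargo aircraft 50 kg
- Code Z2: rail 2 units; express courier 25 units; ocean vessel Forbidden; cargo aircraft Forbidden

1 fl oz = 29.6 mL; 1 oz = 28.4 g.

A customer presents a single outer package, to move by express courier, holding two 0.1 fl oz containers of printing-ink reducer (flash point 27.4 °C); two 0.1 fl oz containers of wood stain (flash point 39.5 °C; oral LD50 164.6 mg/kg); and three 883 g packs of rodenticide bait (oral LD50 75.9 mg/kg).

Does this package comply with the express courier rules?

With flash point 27.4 °C (< 45 °C), the printing-ink reducer falls in Code Z3.
Wood stain: flash point 39.5 °C < 45 °C → Code Z3 (Flammable Liquid).
With oral LD50 75.9 mg/kg (< 100 mg/kg), the rodenticide bait falls in Code Z7.
Code Z3 net quantity: (two 0.1 fl oz containers = 5.92 mL) + (two 0.1 fl oz containers = 5.92 mL) = 11.84 mL.
11.84 mL exceeds the express courier limit of 2 mL for Code Z3.
Code Z7 quantity: three 883 g packs = 2.649 kg.
2.649 kg > 2.5 kg (express courier limit, Code Z7) — over the limit.

No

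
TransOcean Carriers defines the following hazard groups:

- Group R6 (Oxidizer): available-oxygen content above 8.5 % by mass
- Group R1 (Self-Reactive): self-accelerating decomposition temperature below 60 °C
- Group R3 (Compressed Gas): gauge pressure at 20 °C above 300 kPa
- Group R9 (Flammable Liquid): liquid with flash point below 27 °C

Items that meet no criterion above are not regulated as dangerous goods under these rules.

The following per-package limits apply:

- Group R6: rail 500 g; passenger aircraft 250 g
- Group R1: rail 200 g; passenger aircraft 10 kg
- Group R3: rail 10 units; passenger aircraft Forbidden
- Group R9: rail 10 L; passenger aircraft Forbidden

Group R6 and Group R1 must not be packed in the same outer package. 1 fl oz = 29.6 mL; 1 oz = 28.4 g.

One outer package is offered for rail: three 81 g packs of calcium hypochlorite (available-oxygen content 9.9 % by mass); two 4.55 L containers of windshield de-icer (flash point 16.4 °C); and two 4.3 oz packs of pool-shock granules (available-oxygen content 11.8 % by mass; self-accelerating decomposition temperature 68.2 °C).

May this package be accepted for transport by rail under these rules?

Yes

Available-oxygen content 9.9 % by mass meets the Group R6 criterion (Oxidizer), so the calcium hypochlorite is Group R6.
With flash point 16.4 °C (< 27 °C), the windshield de-icer falls in Group R9.
Available-oxygen content 11.8 % by mass meets the Group R6 criterion (Oxidizer), so the pool-shock granules are Group R6.
Total Group R6: (three 81 g packs = 243 g) + (two 4.3 oz packs = 244.24 g) = 487.24 g.
487.24 g ≤ 500 g (rail limit, Group R6) — within limit.
Group R9 quantity: two 4.55 L containers = 9.1 L.
9.1 L is within the rail limit of 10 L for Group R9.
The segregation rule (Group R6 with Group R1) does not apply to Group R6 with Group R9.
Every hazard group is within its rail limit and no segregation rule is violated.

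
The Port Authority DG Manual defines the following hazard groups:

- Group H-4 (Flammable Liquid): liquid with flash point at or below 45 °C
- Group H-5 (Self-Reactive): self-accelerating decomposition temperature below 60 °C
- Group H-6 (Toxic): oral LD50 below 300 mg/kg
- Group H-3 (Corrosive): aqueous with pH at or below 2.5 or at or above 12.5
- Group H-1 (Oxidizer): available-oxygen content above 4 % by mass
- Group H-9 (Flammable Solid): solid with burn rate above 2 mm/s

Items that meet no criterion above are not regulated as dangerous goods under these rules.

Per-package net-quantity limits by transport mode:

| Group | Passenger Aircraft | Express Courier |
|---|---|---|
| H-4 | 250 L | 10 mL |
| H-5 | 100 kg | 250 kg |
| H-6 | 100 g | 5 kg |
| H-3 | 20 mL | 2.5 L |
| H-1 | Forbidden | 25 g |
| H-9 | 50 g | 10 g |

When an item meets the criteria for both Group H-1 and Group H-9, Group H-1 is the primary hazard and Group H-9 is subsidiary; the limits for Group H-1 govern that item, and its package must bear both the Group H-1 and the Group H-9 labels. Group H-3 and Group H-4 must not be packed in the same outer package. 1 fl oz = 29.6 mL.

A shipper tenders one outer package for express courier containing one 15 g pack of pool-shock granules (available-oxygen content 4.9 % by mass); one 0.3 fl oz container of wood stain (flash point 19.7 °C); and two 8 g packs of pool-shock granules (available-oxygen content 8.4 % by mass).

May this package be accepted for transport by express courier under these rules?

Pool-shock granules: available-oxygen content 4.9 % by mass > 4 % by mass → Group H-1 (Oxidizer).
With flash point 19.7 °C (≤ 45 °C), the wood stain falls in Group H-4.
With available-oxygen content 8.4 % by mass (> 4 % by mass), the pool-shock granules fall in Group H-1.
Group H-1 net quantity: 15 g + (two 8 g packs = 16 g) = 31 g.
31 g > 25 g (express courier limit, Group H-1) — over the limit.
Group H-4 quantity: one 0.3 fl oz container = 8.88 mL.
8.88 mL is within the express courier limit of 10 mL for Group H-4.
The segregation rule (Group H-3 with Group H-4) does not apply to Group H-1 with Group H-4.

No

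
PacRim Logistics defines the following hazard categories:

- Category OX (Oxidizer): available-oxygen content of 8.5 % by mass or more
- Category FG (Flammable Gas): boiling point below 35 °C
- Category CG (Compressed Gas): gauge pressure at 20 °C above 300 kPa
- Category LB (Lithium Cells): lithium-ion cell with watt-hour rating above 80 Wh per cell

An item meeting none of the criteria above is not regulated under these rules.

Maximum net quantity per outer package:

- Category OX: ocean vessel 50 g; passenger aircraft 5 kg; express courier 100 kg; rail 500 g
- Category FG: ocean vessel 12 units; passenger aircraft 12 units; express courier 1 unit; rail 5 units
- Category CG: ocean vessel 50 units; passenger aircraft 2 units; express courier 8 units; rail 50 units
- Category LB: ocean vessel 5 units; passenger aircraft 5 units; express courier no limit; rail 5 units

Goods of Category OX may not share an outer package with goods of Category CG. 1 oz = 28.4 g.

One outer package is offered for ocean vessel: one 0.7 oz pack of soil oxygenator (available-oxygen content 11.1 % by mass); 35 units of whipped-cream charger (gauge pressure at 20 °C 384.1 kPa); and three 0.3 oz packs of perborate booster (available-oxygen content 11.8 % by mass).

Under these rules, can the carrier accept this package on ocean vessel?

Soil oxygenator: available-oxygen content 11.1 % by mass ≥ 8.5 % by mass → Category OX (Oxidizer).
The whipped-cream charger has gauge pressure at 20 °C 384.1 kPa, which is > 300 kPa, so it is Category CG (Compressed Gas).
Available-oxygen content 11.8 % by mass meets the Category OX criterion (Oxidizer), so the perborate booster is Category OX.
Category OX net quantity: (one 0.7 oz pack = 19.88 g) + (three 0.3 oz packs = 25.56 g) = 45.44 g.
45.44 g is within the ocean vessel limit of 50 g for Category OX.
Category CG quantity: 35 units.
35 units is within the ocean vessel limit of 50 units for Category CG.
Category OX and Category CG may not share an outer package.

No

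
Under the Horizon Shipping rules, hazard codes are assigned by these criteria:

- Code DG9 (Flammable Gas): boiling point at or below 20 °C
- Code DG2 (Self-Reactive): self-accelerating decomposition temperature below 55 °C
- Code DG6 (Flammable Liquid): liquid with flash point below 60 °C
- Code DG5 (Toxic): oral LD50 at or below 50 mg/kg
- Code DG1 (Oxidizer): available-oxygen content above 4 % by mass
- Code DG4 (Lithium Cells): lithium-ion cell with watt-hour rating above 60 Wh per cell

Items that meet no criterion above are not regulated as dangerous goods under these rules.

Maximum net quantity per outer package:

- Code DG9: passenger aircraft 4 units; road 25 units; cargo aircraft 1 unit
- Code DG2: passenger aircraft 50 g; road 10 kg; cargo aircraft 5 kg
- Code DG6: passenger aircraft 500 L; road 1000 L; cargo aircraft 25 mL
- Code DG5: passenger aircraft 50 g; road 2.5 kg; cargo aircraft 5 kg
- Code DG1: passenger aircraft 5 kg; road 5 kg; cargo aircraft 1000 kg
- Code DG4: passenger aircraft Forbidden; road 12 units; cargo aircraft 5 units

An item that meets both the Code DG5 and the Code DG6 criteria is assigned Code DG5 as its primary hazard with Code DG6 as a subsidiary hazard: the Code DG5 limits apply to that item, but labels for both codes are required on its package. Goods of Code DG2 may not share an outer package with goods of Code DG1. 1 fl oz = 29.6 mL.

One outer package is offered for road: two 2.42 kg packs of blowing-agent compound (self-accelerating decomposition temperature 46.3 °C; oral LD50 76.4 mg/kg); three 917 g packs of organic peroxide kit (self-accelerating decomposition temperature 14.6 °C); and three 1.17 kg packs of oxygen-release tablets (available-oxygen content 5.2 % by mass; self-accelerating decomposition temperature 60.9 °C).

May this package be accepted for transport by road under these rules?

No

Blowing-agent compound: self-accelerating decomposition temperature 46.3 °C < 55 °C → Code DG2 (Self-Reactive).
The organic peroxide kit has self-accelerating decomposition temperature 14.6 °C, which is < 55 °C, so it is Code DG2 (Self-Reactive).
The oxygen-release tablets have available-oxygen content 5.2 % by mass, which is > 4 % by mass, so they are Code DG1 (Oxidizer).
Code DG2 net quantity: (two 2.42 kg packs = 4.84 kg) + (three 917 g packs = 2.751 kg) = 7.591 kg.
That is within the Code DG2 road limit of 10 kg.
Code DG1 quantity: three 1.17 kg packs = 3.51 kg.
3.51 kg ≤ 5 kg (road limit, Code DG1) — within limit.
Code DG2 and Code DG1 may not share an outer package.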